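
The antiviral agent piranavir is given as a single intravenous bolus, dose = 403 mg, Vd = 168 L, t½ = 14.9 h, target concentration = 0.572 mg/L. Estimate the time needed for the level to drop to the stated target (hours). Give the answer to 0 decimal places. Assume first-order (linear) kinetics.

C₀ = Dose / Vd = 403.0 / 168 = 2.399 mg/L
k = ln2 / t½ = 0.693147 / 14.9 = 0.04652 h⁻¹
t = ln(C₀ / C) / k = ln(2.399 / 0.572) / 0.04652
  = ln(4.194) / 0.04652 = 1.434 / 0.04652 = 30.83 h

31 h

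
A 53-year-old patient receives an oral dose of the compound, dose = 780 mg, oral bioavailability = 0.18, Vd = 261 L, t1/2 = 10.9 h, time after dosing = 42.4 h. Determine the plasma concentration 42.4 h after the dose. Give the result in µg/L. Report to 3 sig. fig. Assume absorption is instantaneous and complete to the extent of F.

Amount reaching circulation = F × Dose = 0.18 × 780.0 = 140.4 mg
C₀ = F·Dose / Vd = 140.4 / 261 = 0.5379 mg/L
k = ln2 / t½ = 0.693147 / 10.9 = 0.06359 h⁻¹
C = C₀ · e^(−k·t) = 0.5379 × e^(−0.06359 × 42.4)
  = 0.5379 × 0.06746 = 0.03629 mg/L
Convert: 0.03629 mg/L × 1000 = 36.29 µg/L

36.3 µg/L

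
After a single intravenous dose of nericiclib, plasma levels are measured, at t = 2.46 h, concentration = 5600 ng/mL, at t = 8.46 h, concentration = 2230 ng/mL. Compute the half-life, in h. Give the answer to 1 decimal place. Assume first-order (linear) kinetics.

4.5 h

k = ln(C₁/C₂) / (t₂ − t₁) = ln(5600/2230) / (8.46 − 2.46)
  = 0.9208 / 6.000 = 0.1535 h⁻¹
t½ = ln2 / k = 0.693147 / 0.1535 = 4.516 h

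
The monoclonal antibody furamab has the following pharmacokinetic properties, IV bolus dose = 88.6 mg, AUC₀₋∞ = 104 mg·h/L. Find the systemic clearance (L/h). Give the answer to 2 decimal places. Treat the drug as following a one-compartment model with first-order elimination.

CL = Dose / AUC = 88.6 / 104 = 0.8519 L/h

0.85 L/h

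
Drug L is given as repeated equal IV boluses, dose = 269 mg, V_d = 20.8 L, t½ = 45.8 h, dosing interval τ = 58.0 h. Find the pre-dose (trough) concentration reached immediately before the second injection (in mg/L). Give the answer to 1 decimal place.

C₀ per dose = Dose / Vd = 269 / 20.8 = 12.93 mg/L
k = ln2 / t½ = 0.693147 / 45.8 = 0.01513 h⁻¹
Fraction remaining after one interval: r = e^(−kτ) = e^(−0.01513 × 58.0) = 0.4158
Before dose 2, 1 dose has been given (aged 1τ).
C_trough = C₀ × r = 12.93 × 0.4158 = 5.376 mg/L

5.4 mg/L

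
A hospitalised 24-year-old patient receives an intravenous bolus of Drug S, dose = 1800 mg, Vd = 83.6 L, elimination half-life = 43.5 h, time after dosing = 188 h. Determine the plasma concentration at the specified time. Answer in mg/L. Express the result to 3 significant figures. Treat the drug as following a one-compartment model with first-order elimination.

C₀ = Dose / Vd = 1800 / 83.6 = 21.53 mg/L
k = ln2 / t½ = 0.693147 / 43.5 = 0.01593 h⁻¹
C = C₀ · e^(−k·t) = 21.53 × e^(−0.01593 × 188)
  = 21.53 × 0.05004 = 1.077 mg/L

1.08 mg/L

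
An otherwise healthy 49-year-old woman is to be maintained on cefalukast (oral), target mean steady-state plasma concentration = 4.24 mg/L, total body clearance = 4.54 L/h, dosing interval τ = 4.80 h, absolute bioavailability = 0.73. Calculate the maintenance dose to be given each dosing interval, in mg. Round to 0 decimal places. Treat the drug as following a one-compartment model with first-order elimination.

At steady state, F × (Dose/τ) = Css × CL.
Dose = Css × CL × τ / F = 4.24 × 4.540 × 4.80 / 0.73 = 126.6 mg

127 mg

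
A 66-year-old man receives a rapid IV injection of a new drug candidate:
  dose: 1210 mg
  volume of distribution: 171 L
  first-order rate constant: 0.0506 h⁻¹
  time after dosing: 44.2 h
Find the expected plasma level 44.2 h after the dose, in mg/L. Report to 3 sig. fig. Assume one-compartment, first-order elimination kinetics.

C₀ = Dose / Vd = 1210 / 171 = 7.076 mg/L
C = C₀ · e^(−k·t) = 7.076 × e^(−0.05060 × 44.2)
  = 7.076 × 0.1068 = 0.7557 mg/L

0.756 mg/L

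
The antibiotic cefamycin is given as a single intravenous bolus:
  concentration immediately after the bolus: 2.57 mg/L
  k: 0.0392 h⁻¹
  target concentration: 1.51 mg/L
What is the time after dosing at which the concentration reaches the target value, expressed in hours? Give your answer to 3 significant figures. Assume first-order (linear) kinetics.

t = ln(C₀ / C) / k = ln(2.570 / 1.51) / 0.03920
  = ln(1.702) / 0.03920 = 0.5318 / 0.03920 = 13.57 h

13.6 h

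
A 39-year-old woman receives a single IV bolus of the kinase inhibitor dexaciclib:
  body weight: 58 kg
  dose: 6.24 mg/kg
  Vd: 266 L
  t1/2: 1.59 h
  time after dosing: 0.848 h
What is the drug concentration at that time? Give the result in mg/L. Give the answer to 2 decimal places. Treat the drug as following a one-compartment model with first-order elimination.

Total dose = 6.24 × 58 = 361.9 mg
C₀ = Dose / Vd = 361.9 / 266 = 1.361 mg/L
k = ln2 / t½ = 0.693147 / 1.59 = 0.4359 h⁻¹
C = C₀ · e^(−k·t) = 1.361 × e^(−0.4359 × 0.848)
  = 1.361 × 0.6910 = 0.9405 mg/L

0.94 mg/L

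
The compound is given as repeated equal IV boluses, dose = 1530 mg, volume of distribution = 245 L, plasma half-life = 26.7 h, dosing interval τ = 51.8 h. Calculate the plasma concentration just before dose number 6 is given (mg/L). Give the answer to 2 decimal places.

C₀ per dose = Dose / Vd = 1530 / 245 = 6.245 mg/L
k = ln2 / t½ = 0.693147 / 26.7 = 0.02596 h⁻¹
Fraction remaining after one interval: r = e^(−kτ) = e^(−0.02596 × 51.8) = 0.2606
Before dose 6, 5 doses have been given (aged 1τ, 2τ, 3τ, 4τ, 5τ).
C_trough = C₀ × (r + r² + … + r^5) = C₀ × r(1−r^5)/(1−r)
        = 6.245 × 0.2606 × (1 − 0.001202) / (1 − 0.2606) = 2.198 mg/L

2.20 mg/L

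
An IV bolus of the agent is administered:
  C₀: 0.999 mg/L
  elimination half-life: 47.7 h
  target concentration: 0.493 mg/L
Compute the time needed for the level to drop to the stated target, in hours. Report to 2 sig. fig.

49 h

k = ln2 / t½ = 0.693147 / 47.7 = 0.01453 h⁻¹
t = ln(C₀ / C) / k = ln(0.9990 / 0.493) / 0.01453
  = ln(2.026) / 0.01453 = 0.7061 / 0.01453 = 48.60 h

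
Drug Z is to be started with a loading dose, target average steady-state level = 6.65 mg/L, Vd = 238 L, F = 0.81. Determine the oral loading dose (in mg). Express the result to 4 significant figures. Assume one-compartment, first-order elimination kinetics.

LD = Css × Vd / F = 6.65 × 238 / 0.81 = 1954 mg

1954 mg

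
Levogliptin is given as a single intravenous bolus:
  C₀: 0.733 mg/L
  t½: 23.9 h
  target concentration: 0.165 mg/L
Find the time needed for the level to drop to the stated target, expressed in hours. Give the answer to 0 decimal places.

51 h

k = ln2 / t½ = 0.693147 / 23.9 = 0.02900 h⁻¹
t = ln(C₀ / C) / k = ln(0.7330 / 0.165) / 0.02900
  = ln(4.442) / 0.02900 = 1.491 / 0.02900 = 51.41 h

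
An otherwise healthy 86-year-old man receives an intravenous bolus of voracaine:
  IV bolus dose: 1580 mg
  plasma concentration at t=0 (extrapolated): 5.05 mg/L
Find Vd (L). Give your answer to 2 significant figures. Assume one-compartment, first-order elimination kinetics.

Vd = Dose / C₀ = 1580 / 5.05 = 312.9 L

310 L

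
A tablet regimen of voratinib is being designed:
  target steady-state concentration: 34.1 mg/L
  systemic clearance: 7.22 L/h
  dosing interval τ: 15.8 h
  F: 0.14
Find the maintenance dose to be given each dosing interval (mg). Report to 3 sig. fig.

At steady state, F × (Dose/τ) = Css × CL.
Dose = Css × CL × τ / F = 34.1 × 7.220 × 15.8 / 0.14 = 27790 mg

27800 mg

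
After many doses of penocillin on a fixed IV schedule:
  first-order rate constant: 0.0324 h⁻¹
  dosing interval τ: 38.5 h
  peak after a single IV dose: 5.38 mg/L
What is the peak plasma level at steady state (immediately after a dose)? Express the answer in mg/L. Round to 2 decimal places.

e^(−kτ) = e^(−0.03240 × 38.5) = 0.2873
Accumulation ratio R = 1 / (1 − e^(−kτ)) = 1 / (1 − 0.2873) = 1.403
Steady-state peak = C₀ × R = 5.38 × 1.403 = 7.548 mg/L

7.55 mg/L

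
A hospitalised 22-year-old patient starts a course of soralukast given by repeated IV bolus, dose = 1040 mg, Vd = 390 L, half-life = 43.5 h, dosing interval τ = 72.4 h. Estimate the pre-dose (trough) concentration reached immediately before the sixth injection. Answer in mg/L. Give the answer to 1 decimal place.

1.2 mg/L

C₀ per dose = Dose / Vd = 1040 / 390 = 2.667 mg/L
k = ln2 / t½ = 0.693147 / 43.5 = 0.01593 h⁻¹
Fraction remaining after one interval: r = e^(−kτ) = e^(−0.01593 × 72.4) = 0.3156
Before dose 6, 5 doses have been given (aged 1τ, 2τ, 3τ, 4τ, 5τ).
C_trough = C₀ × (r + r² + … + r^5) = C₀ × r(1−r^5)/(1−r)
        = 2.667 × 0.3156 × (1 − 0.003131) / (1 − 0.3156) = 1.226 mg/L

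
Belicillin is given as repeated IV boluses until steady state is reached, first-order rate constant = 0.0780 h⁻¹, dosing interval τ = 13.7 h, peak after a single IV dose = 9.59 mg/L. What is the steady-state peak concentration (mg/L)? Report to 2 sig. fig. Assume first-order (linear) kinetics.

e^(−kτ) = e^(−0.07800 × 13.7) = 0.3435
Accumulation ratio R = 1 / (1 − e^(−kτ)) = 1 / (1 − 0.3435) = 1.523
Steady-state peak = C₀ × R = 9.59 × 1.523 = 14.61 mg/L

15 mg/L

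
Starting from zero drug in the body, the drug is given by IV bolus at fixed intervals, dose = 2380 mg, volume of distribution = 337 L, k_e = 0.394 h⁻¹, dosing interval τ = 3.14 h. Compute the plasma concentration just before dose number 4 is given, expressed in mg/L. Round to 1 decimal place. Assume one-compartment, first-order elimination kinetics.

C₀ per dose = Dose / Vd = 2380 / 337 = 7.062 mg/L
Fraction remaining after one interval: r = e^(−kτ) = e^(−0.3940 × 3.14) = 0.2902
Before dose 4, 3 doses have been given (aged 1τ, 2τ, 3τ).
C_trough = C₀ × (r + r² + … + r^3) = C₀ × r(1−r^3)/(1−r)
        = 7.062 × 0.2902 × (1 − 0.02444) / (1 − 0.2902) = 2.817 mg/L

2.8 mg/L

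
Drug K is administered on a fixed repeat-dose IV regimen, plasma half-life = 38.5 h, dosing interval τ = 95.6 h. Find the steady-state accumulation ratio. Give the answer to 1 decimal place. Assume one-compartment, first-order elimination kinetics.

k = ln2 / t½ = 0.693147 / 38.5 = 0.01800 h⁻¹
e^(−kτ) = e^(−0.01800 × 95.6) = 0.1789
Accumulation ratio R = 1 / (1 − e^(−kτ)) = 1 / (1 − 0.1789) = 1.218

1.2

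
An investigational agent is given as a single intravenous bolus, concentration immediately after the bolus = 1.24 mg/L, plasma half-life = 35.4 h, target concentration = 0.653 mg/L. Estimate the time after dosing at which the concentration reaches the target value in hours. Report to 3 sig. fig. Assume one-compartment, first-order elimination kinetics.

32.8 h

k = ln2 / t½ = 0.693147 / 35.4 = 0.01958 h⁻¹
t = ln(C₀ / C) / k = ln(1.240 / 0.653) / 0.01958
  = ln(1.899) / 0.01958 = 0.6413 / 0.01958 = 32.75 h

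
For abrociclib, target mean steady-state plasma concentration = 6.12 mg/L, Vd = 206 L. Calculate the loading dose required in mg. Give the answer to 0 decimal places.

LD = Css × Vd = 6.12 × 206 = 1261 mg

1261 mg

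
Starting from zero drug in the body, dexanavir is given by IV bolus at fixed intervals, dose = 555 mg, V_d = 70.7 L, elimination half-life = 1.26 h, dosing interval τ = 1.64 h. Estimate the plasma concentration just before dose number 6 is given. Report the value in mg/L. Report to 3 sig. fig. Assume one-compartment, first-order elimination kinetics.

C₀ per dose = Dose / Vd = 555 / 70.7 = 7.850 mg/L
k = ln2 / t½ = 0.693147 / 1.26 = 0.5501 h⁻¹
Fraction remaining after one interval: r = e^(−kτ) = e^(−0.5501 × 1.64) = 0.4057
Before dose 6, 5 doses have been given (aged 1τ, 2τ, 3τ, 4τ, 5τ).
C_trough = C₀ × (r + r² + … + r^5) = C₀ × r(1−r^5)/(1−r)
        = 7.850 × 0.4057 × (1 − 0.01099) / (1 − 0.4057) = 5.300 mg/L

5.30 mg/L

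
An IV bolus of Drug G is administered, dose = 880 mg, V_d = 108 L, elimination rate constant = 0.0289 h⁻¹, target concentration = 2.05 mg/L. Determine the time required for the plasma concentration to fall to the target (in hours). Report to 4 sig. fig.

C₀ = Dose / Vd = 880.0 / 108 = 8.148 mg/L
t = ln(C₀ / C) / k = ln(8.148 / 2.05) / 0.02890
  = ln(3.975) / 0.02890 = 1.380 / 0.02890 = 47.75 h

47.75 h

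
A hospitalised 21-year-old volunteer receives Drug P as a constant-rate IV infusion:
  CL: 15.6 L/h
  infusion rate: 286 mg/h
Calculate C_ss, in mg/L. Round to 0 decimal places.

18 mg/L

At steady state Css = R₀ / CL = 286 / 15.60 = 18.33 mg/L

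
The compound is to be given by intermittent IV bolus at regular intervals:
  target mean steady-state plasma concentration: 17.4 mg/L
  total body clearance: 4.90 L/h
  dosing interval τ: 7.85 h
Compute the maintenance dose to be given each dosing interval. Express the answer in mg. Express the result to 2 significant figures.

670 mg

At steady state, Dose/τ = Css × CL.
Dose = Css × CL × τ = 17.4 × 4.900 × 7.85 = 669.3 mg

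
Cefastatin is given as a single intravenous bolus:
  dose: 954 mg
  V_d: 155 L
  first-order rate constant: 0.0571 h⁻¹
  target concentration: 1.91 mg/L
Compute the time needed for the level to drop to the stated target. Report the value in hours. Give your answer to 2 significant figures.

20 h

C₀ = Dose / Vd = 954.0 / 155 = 6.155 mg/L
t = ln(C₀ / C) / k = ln(6.155 / 1.91) / 0.05710
  = ln(3.223) / 0.05710 = 1.170 / 0.05710 = 20.49 h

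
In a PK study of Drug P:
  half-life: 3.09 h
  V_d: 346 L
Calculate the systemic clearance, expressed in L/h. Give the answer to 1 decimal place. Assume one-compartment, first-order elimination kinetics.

77.6 L/h

k = ln2 / t½ = 0.693147 / 3.09 = 0.2243 h⁻¹
CL = k × Vd = 0.2243 × 346 = 77.61 L/h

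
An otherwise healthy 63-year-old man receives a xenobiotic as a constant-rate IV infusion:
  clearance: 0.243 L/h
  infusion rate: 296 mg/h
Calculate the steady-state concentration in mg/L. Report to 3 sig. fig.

At steady state Css = R₀ / CL = 296 / 0.2430 = 1218 mg/L

1220 mg/L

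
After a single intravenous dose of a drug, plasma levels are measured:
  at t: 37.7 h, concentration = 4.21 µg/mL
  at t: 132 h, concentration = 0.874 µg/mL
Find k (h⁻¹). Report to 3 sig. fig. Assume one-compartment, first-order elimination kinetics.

0.0167 h⁻¹

k = ln(C₁/C₂) / (t₂ − t₁) = ln(4.21/0.874) / (132 − 37.7)
  = 1.572 / 94.30 = 0.01667 h⁻¹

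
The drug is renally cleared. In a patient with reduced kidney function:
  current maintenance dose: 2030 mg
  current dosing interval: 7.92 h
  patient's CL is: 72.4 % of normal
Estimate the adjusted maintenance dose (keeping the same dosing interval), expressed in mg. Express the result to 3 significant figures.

1470 mg

To keep the same average steady-state level, dosing rate must scale with clearance.
CL ratio = 72.4 / 100 = 0.7240
New dose (same interval) = 2030 × 0.7240 = 1470 mg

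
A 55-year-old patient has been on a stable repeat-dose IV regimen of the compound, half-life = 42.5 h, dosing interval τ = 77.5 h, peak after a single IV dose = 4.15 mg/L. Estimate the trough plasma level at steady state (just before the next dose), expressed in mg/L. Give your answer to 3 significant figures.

k = ln2 / t½ = 0.693147 / 42.5 = 0.01631 h⁻¹
e^(−kτ) = e^(−0.01631 × 77.5) = 0.2825
Accumulation ratio R = 1 / (1 − e^(−kτ)) = 1 / (1 − 0.2825) = 1.394
Steady-state trough = C₀ × R × e^(−kτ) = 4.15 × 1.394 × 0.2825 = 1.634 mg/L

1.63 mg/L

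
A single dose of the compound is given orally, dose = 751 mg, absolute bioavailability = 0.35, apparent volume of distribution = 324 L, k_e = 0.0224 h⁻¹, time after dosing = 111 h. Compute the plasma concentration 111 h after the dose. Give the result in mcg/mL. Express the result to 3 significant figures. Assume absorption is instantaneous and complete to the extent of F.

Amount reaching circulation = F × Dose = 0.35 × 751.0 = 262.9 mg
C₀ = F·Dose / Vd = 262.9 / 324 = 0.8114 mg/L
C = C₀ · e^(−k·t) = 0.8114 × e^(−0.02240 × 111)
  = 0.8114 × 0.08321 = 0.06752 mg/L
(0.06752 mg/L = 0.06752 mcg/mL)

0.0675 mcg/mL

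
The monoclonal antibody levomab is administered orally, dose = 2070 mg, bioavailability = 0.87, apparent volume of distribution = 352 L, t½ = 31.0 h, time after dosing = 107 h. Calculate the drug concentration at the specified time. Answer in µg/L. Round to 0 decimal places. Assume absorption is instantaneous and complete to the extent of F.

Amount reaching circulation = F × Dose = 0.87 × 2070 = 1801 mg
C₀ = F·Dose / Vd = 1801 / 352 = 5.116 mg/L
k = ln2 / t½ = 0.693147 / 31.0 = 0.02236 h⁻¹
C = C₀ · e^(−k·t) = 5.116 × e^(−0.02236 × 107)
  = 5.116 × 0.09140 = 0.4676 mg/L
Convert: 0.4676 mg/L × 1000 = 467.6 µg/L

468 µg/L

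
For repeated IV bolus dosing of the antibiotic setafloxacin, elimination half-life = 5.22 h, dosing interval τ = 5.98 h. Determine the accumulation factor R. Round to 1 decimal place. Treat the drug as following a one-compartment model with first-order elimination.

k = ln2 / t½ = 0.693147 / 5.22 = 0.1328 h⁻¹
e^(−kτ) = e^(−0.1328 × 5.98) = 0.4520
Accumulation ratio R = 1 / (1 − e^(−kτ)) = 1 / (1 − 0.4520) = 1.825

1.8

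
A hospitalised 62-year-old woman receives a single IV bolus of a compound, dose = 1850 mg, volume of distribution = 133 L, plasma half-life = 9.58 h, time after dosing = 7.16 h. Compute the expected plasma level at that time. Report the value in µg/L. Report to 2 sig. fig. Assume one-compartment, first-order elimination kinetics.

C₀ = Dose / Vd = 1850 / 133 = 13.91 mg/L
k = ln2 / t½ = 0.693147 / 9.58 = 0.07235 h⁻¹
C = C₀ · e^(−k·t) = 13.91 × e^(−0.07235 × 7.16)
  = 13.91 × 0.5957 = 8.286 mg/L
Convert: 8.286 mg/L × 1000 = 8286 µg/L

8300 µg/L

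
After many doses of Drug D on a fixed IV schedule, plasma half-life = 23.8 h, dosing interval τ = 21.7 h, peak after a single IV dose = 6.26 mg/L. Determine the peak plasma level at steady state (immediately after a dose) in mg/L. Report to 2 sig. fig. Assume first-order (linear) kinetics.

k = ln2 / t½ = 0.693147 / 23.8 = 0.02912 h⁻¹
e^(−kτ) = e^(−0.02912 × 21.7) = 0.5316
Accumulation ratio R = 1 / (1 − e^(−kτ)) = 1 / (1 − 0.5316) = 2.135
Steady-state peak = C₀ × R = 6.26 × 2.135 = 13.37 mg/L

13 mg/L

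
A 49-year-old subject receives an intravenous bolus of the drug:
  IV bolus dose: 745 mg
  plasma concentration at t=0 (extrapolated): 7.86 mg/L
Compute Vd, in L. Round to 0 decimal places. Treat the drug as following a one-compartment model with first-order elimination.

Vd = Dose / C₀ = 745.0 / 7.86 = 94.78 L

95 L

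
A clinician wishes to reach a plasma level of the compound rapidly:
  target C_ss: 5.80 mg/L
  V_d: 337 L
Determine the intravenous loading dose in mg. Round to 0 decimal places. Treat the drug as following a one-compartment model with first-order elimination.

1955 mg

LD = Css × Vd = 5.80 × 337 = 1955 mg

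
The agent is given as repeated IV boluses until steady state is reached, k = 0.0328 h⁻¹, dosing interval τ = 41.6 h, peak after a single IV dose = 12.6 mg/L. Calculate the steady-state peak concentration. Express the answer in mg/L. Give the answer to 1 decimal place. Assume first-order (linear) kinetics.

16.9 mg/L

e^(−kτ) = e^(−0.03280 × 41.6) = 0.2555
Accumulation ratio R = 1 / (1 − e^(−kτ)) = 1 / (1 − 0.2555) = 1.343
Steady-state peak = C₀ × R = 12.6 × 1.343 = 16.92 mg/L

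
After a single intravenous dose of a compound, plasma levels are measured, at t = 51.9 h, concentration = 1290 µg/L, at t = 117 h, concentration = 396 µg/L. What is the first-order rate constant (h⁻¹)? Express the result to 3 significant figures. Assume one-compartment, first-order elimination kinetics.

k = ln(C₁/C₂) / (t₂ − t₁) = ln(1290/396) / (117 − 51.9)
  = 1.181 / 65.10 = 0.01814 h⁻¹

0.0181 h⁻¹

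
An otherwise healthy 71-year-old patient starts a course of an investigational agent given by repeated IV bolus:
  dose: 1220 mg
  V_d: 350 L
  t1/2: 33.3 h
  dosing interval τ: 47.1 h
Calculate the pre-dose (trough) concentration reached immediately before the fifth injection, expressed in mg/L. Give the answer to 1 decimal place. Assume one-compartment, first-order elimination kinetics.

2.1 mg/L

C₀ per dose = Dose / Vd = 1220 / 350 = 3.486 mg/L
k = ln2 / t½ = 0.693147 / 33.3 = 0.02082 h⁻¹
Fraction remaining after one interval: r = e^(−kτ) = e^(−0.02082 × 47.1) = 0.3751
Before dose 5, 4 doses have been given (aged 1τ, 2τ, 3τ, 4τ).
C_trough = C₀ × (r + r² + … + r^4) = C₀ × r(1−r^4)/(1−r)
        = 3.486 × 0.3751 × (1 − 0.01980) / (1 − 0.3751) = 2.051 mg/L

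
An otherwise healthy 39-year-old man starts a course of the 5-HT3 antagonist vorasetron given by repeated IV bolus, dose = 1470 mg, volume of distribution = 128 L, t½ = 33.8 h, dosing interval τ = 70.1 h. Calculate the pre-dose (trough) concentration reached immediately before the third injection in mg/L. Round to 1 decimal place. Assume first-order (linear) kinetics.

3.4 mg/L

C₀ per dose = Dose / Vd = 1470 / 128 = 11.48 mg/L
k = ln2 / t½ = 0.693147 / 33.8 = 0.02051 h⁻¹
Fraction remaining after one interval: r = e^(−kτ) = e^(−0.02051 × 70.1) = 0.2375
Before dose 3, 2 doses have been given (aged 1τ, 2τ).
C_trough = C₀ × (r + r²) = 11.48 × (0.2375 + 0.05641) = 3.374 mg/L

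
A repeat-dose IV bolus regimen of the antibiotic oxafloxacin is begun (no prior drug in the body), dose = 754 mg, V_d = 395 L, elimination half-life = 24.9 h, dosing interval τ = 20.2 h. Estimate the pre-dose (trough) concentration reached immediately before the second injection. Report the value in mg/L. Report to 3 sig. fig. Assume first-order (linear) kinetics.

C₀ per dose = Dose / Vd = 754 / 395 = 1.909 mg/L
k = ln2 / t½ = 0.693147 / 24.9 = 0.02784 h⁻¹
Fraction remaining after one interval: r = e^(−kτ) = e^(−0.02784 × 20.2) = 0.5699
Before dose 2, 1 dose has been given (aged 1τ).
C_trough = C₀ × r = 1.909 × 0.5699 = 1.088 mg/L

1.09 mg/L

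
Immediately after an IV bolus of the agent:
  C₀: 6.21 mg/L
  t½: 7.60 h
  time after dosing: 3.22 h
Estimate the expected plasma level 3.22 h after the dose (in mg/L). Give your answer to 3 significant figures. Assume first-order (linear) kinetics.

k = ln2 / t½ = 0.693147 / 7.60 = 0.09120 h⁻¹
C = C₀ · e^(−k·t) = 6.210 × e^(−0.09120 × 3.22)
  = 6.210 × 0.7455 = 4.630 mg/L

4.63 mg/L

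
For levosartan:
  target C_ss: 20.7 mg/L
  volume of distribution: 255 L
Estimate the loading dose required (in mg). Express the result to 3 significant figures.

5280 mg

LD = Css × Vd = 20.7 × 255 = 5279 mg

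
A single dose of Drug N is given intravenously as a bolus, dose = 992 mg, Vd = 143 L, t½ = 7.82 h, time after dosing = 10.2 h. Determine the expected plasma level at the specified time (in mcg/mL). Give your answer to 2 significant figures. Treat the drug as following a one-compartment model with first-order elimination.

C₀ = Dose / Vd = 992.0 / 143 = 6.937 mg/L
k = ln2 / t½ = 0.693147 / 7.82 = 0.08864 h⁻¹
C = C₀ · e^(−k·t) = 6.937 × e^(−0.08864 × 10.2)
  = 6.937 × 0.4049 = 2.809 mg/L
(2.809 mg/L = 2.809 mcg/mL)

2.8 mcg/mL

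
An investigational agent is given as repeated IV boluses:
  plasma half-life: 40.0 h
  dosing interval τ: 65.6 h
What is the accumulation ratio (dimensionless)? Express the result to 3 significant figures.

k = ln2 / t½ = 0.693147 / 40.0 = 0.01733 h⁻¹
e^(−kτ) = e^(−0.01733 × 65.6) = 0.3208
Accumulation ratio R = 1 / (1 − e^(−kτ)) = 1 / (1 − 0.3208) = 1.472

1.47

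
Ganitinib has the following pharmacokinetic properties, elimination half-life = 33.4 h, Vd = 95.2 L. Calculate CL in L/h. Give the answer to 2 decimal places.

1.98 L/h

k = ln2 / t½ = 0.693147 / 33.4 = 0.02075 h⁻¹
CL = k × Vd = 0.02075 × 95.2 = 1.975 L/h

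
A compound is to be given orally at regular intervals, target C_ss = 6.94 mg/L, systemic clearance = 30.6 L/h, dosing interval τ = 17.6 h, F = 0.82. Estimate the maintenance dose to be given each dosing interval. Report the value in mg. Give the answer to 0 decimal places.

At steady state, F × (Dose/τ) = Css × CL.
Dose = Css × CL × τ / F = 6.94 × 30.60 × 17.6 / 0.82 = 4558 mg

4558 mg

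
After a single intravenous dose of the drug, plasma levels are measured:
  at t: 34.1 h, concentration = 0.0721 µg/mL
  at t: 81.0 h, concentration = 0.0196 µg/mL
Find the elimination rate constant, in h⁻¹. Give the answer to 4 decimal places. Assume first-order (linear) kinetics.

0.0278 h⁻¹

k = ln(C₁/C₂) / (t₂ − t₁) = ln(0.0721/0.0196) / (81.0 − 34.1)
  = 1.303 / 46.90 = 0.02778 h⁻¹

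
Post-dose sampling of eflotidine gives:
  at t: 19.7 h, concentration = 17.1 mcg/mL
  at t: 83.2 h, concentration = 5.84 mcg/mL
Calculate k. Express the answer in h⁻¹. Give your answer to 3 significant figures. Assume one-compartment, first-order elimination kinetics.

k = ln(C₁/C₂) / (t₂ − t₁) = ln(17.1/5.84) / (83.2 − 19.7)
  = 1.074 / 63.50 = 0.01691 h⁻¹

0.0169 h⁻¹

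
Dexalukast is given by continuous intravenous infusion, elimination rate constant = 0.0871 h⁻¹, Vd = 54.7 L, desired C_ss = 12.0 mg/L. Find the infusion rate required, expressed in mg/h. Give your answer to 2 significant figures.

57 mg/h

CL = k × Vd = 0.08710 × 54.7 = 4.764 L/h
At steady state, infusion rate R₀ = Css × CL = 12.0 × 4.764 = 57.17 mg/h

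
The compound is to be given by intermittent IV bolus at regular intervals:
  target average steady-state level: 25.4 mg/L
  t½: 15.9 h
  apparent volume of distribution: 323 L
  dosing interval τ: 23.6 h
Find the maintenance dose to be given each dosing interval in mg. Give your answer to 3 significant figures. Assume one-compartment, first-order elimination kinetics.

k = ln2 / t½ = 0.693147 / 15.9 = 0.04359 h⁻¹
CL = k × Vd = 0.04359 × 323 = 14.08 L/h
At steady state, Dose/τ = Css × CL.
Dose = Css × CL × τ = 25.4 × 14.08 × 23.6 = 8440 mg

8440 mg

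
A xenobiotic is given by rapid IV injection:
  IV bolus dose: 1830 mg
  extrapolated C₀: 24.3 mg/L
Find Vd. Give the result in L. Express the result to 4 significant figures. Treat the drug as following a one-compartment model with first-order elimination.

Vd = Dose / C₀ = 1830 / 24.3 = 75.31 L

75.31 L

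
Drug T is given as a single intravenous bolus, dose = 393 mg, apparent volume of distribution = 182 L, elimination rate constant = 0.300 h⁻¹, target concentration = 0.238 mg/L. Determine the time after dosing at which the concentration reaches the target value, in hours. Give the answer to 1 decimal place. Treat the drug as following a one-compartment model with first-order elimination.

7.4 h

C₀ = Dose / Vd = 393.0 / 182 = 2.159 mg/L
t = ln(C₀ / C) / k = ln(2.159 / 0.238) / 0.3000
  = ln(9.071) / 0.3000 = 2.205 / 0.3000 = 7.350 h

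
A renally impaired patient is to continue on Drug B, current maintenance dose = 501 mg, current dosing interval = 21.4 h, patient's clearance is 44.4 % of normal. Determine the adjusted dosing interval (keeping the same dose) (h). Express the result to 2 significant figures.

48 h

To keep the same average steady-state level, dosing rate must scale with clearance.
CL ratio = 44.4 / 100 = 0.4440
New interval (same dose) = 21.4 / 0.4440 = 48.20 h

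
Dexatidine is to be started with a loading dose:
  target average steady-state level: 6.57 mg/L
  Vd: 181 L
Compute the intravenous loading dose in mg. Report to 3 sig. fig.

1190 mg

LD = Css × Vd = 6.57 × 181 = 1189 mg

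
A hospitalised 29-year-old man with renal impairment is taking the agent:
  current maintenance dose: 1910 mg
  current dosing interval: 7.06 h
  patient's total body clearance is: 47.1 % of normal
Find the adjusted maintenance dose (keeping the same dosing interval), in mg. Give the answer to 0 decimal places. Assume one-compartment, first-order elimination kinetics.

To keep the same average steady-state level, dosing rate must scale with clearance.
CL ratio = 47.1 / 100 = 0.4710
New dose (same interval) = 1910 × 0.4710 = 899.6 mg

900 mg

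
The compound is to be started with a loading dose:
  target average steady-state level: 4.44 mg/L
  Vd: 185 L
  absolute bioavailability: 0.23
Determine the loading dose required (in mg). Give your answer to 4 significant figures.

3571 mg

LD = Css × Vd / F = 4.44 × 185 / 0.23 = 3571 mg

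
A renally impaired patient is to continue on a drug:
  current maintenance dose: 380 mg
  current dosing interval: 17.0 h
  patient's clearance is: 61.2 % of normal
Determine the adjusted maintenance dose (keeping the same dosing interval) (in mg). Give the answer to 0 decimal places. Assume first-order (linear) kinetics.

233 mg

To keep the same average steady-state level, dosing rate must scale with clearance.
CL ratio = 61.2 / 100 = 0.6120
New dose (same interval) = 380 × 0.6120 = 232.6 mg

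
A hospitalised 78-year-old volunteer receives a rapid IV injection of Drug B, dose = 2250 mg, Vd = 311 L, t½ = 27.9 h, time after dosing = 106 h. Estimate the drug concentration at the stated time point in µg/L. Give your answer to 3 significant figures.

520 µg/L

C₀ = Dose / Vd = 2250 / 311 = 7.235 mg/L
k = ln2 / t½ = 0.693147 / 27.9 = 0.02484 h⁻¹
C = C₀ · e^(−k·t) = 7.235 × e^(−0.02484 × 106)
  = 7.235 × 0.07186 = 0.5199 mg/L
Convert: 0.5199 mg/L × 1000 = 519.9 µg/L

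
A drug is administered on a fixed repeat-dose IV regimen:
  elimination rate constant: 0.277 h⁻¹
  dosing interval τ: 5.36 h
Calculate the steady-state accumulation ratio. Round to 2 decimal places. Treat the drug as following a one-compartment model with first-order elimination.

1.29

e^(−kτ) = e^(−0.2770 × 5.36) = 0.2266
Accumulation ratio R = 1 / (1 − e^(−kτ)) = 1 / (1 − 0.2266) = 1.293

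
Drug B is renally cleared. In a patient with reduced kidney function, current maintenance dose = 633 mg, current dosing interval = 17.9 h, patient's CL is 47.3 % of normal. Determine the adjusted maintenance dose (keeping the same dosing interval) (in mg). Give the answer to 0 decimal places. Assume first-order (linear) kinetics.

To keep the same average steady-state level, dosing rate must scale with clearance.
CL ratio = 47.3 / 100 = 0.4730
New dose (same interval) = 633 × 0.4730 = 299.4 mg

299 mg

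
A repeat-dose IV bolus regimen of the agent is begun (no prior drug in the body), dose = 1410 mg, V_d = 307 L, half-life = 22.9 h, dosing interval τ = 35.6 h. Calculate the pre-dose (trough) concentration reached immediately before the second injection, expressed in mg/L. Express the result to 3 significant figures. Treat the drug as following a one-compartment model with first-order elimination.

C₀ per dose = Dose / Vd = 1410 / 307 = 4.593 mg/L
k = ln2 / t½ = 0.693147 / 22.9 = 0.03027 h⁻¹
Fraction remaining after one interval: r = e^(−kτ) = e^(−0.03027 × 35.6) = 0.3404
Before dose 2, 1 dose has been given (aged 1τ).
C_trough = C₀ × r = 4.593 × 0.3404 = 1.563 mg/L

1.56 mg/L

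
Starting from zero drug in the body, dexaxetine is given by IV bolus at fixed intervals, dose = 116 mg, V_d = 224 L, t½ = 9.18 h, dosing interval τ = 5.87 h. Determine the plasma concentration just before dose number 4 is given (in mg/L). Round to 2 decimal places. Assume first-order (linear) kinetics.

0.68 mg/L

C₀ per dose = Dose / Vd = 116 / 224 = 0.5179 mg/L
k = ln2 / t½ = 0.693147 / 9.18 = 0.07551 h⁻¹
Fraction remaining after one interval: r = e^(−kτ) = e^(−0.07551 × 5.87) = 0.6420
Before dose 4, 3 doses have been given (aged 1τ, 2τ, 3τ).
C_trough = C₀ × (r + r² + … + r^3) = C₀ × r(1−r^3)/(1−r)
        = 0.5179 × 0.6420 × (1 − 0.2646) / (1 − 0.6420) = 0.6830 mg/L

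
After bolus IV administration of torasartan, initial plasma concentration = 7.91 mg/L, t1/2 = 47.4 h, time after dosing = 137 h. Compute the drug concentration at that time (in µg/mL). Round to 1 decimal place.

k = ln2 / t½ = 0.693147 / 47.4 = 0.01462 h⁻¹
C = C₀ · e^(−k·t) = 7.910 × e^(−0.01462 × 137)
  = 7.910 × 0.1349 = 1.067 mg/L
(1.067 mg/L = 1.067 µg/mL)

1.1 µg/mL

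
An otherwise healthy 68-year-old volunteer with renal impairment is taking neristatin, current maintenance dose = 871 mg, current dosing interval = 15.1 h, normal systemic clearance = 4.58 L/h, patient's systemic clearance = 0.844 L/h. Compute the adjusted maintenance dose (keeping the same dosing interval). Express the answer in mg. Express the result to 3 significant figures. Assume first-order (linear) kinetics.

161 mg

To keep the same average steady-state level, dosing rate must scale with clearance.
CL ratio = 0.844 / 4.58 = 0.1843
New dose (same interval) = 871 × 0.1843 = 160.5 mg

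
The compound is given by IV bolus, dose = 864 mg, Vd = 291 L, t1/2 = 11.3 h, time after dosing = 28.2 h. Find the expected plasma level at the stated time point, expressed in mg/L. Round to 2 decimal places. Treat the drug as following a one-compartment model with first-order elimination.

0.53 mg/L

C₀ = Dose / Vd = 864.0 / 291 = 2.969 mg/L
k = ln2 / t½ = 0.693147 / 11.3 = 0.06134 h⁻¹
C = C₀ · e^(−k·t) = 2.969 × e^(−0.06134 × 28.2)
  = 2.969 × 0.1773 = 0.5264 mg/L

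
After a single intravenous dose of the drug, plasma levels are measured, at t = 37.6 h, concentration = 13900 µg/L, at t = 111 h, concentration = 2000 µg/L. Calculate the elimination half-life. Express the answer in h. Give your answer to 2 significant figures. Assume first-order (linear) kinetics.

26 h

k = ln(C₁/C₂) / (t₂ − t₁) = ln(13900/2000) / (111 − 37.6)
  = 1.939 / 73.40 = 0.02642 h⁻¹
t½ = ln2 / k = 0.693147 / 0.02642 = 26.24 h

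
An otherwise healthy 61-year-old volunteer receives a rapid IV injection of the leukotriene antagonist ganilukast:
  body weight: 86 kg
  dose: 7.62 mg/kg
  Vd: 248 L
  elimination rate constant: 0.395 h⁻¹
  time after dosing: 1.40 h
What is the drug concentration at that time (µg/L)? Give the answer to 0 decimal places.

1520 µg/L

Total dose = 7.62 × 86 = 655.3 mg
C₀ = Dose / Vd = 655.3 / 248 = 2.642 mg/L
C = C₀ · e^(−k·t) = 2.642 × e^(−0.3950 × 1.40)
  = 2.642 × 0.5752 = 1.520 mg/L
Convert: 1.520 mg/L × 1000 = 1520 µg/L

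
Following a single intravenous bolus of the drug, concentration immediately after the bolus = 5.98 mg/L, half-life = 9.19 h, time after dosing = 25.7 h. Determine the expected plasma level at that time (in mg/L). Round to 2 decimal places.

k = ln2 / t½ = 0.693147 / 9.19 = 0.07542 h⁻¹
C = C₀ · e^(−k·t) = 5.980 × e^(−0.07542 × 25.7)
  = 5.980 × 0.1439 = 0.8605 mg/L

0.86 mg/L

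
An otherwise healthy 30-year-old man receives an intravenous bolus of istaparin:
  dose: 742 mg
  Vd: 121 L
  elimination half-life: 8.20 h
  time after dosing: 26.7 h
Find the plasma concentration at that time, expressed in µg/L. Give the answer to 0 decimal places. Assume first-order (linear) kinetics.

C₀ = Dose / Vd = 742.0 / 121 = 6.132 mg/L
k = ln2 / t½ = 0.693147 / 8.20 = 0.08453 h⁻¹
C = C₀ · e^(−k·t) = 6.132 × e^(−0.08453 × 26.7)
  = 6.132 × 0.1047 = 0.6420 mg/L
Convert: 0.6420 mg/L × 1000 = 642.0 µg/L

642 µg/L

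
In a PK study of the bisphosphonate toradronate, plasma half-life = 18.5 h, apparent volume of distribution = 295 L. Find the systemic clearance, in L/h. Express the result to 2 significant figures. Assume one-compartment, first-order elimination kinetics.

11 L/h

k = ln2 / t½ = 0.693147 / 18.5 = 0.03747 h⁻¹
CL = k × Vd = 0.03747 × 295 = 11.05 L/h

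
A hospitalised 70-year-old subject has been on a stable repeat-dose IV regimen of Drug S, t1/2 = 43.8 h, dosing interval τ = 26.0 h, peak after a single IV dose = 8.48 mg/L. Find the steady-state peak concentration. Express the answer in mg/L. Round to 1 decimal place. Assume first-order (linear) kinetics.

k = ln2 / t½ = 0.693147 / 43.8 = 0.01583 h⁻¹
e^(−kτ) = e^(−0.01583 × 26.0) = 0.6626
Accumulation ratio R = 1 / (1 − e^(−kτ)) = 1 / (1 − 0.6626) = 2.964
Steady-state peak = C₀ × R = 8.48 × 2.964 = 25.13 mg/L

25.1 mg/L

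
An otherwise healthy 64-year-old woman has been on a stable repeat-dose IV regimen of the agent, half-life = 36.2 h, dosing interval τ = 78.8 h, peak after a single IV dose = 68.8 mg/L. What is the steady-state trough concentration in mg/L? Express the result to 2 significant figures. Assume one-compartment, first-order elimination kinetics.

k = ln2 / t½ = 0.693147 / 36.2 = 0.01915 h⁻¹
e^(−kτ) = e^(−0.01915 × 78.8) = 0.2211
Accumulation ratio R = 1 / (1 − e^(−kτ)) = 1 / (1 − 0.2211) = 1.284
Steady-state trough = C₀ × R × e^(−kτ) = 68.8 × 1.284 × 0.2211 = 19.53 mg/L

20 mg/L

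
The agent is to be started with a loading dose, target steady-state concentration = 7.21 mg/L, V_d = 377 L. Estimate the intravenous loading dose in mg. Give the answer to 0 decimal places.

LD = Css × Vd = 7.21 × 377 = 2718 mg

2718 mg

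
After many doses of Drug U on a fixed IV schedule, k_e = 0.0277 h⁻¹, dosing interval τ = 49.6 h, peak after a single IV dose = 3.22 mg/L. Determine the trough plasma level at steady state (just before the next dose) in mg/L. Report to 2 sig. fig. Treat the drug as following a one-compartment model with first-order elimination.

1.1 mg/L

e^(−kτ) = e^(−0.02770 × 49.6) = 0.2531
Accumulation ratio R = 1 / (1 − e^(−kτ)) = 1 / (1 − 0.2531) = 1.339
Steady-state trough = C₀ × R × e^(−kτ) = 3.22 × 1.339 × 0.2531 = 1.091 mg/L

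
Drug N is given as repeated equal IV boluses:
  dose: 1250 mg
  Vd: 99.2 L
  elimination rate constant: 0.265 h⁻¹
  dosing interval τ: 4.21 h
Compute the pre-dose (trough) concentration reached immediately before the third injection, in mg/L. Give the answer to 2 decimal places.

C₀ per dose = Dose / Vd = 1250 / 99.2 = 12.60 mg/L
Fraction remaining after one interval: r = e^(−kτ) = e^(−0.2650 × 4.21) = 0.3277
Before dose 3, 2 doses have been given (aged 1τ, 2τ).
C_trough = C₀ × (r + r²) = 12.60 × (0.3277 + 0.1074) = 5.482 mg/L

5.48 mg/L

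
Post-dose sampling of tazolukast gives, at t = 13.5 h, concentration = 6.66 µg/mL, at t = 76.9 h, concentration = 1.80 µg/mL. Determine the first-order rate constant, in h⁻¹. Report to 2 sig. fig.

k = ln(C₁/C₂) / (t₂ − t₁) = ln(6.66/1.80) / (76.9 − 13.5)
  = 1.308 / 63.40 = 0.02063 h⁻¹

0.021 h⁻¹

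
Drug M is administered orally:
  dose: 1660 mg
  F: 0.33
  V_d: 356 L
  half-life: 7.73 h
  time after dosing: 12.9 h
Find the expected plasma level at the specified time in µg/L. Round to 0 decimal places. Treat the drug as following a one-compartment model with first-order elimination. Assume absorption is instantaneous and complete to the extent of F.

484 µg/L

Amount reaching circulation = F × Dose = 0.33 × 1660 = 547.8 mg
C₀ = F·Dose / Vd = 547.8 / 356 = 1.539 mg/L
k = ln2 / t½ = 0.693147 / 7.73 = 0.08967 h⁻¹
C = C₀ · e^(−k·t) = 1.539 × e^(−0.08967 × 12.9)
  = 1.539 × 0.3145 = 0.4840 mg/L
Convert: 0.4840 mg/L × 1000 = 484.0 µg/L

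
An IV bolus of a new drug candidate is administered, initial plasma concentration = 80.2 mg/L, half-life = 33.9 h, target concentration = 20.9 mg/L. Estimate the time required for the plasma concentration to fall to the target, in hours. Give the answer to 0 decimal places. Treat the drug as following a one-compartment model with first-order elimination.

k = ln2 / t½ = 0.693147 / 33.9 = 0.02045 h⁻¹
t = ln(C₀ / C) / k = ln(80.20 / 20.9) / 0.02045
  = ln(3.837) / 0.02045 = 1.345 / 0.02045 = 65.77 h

66 h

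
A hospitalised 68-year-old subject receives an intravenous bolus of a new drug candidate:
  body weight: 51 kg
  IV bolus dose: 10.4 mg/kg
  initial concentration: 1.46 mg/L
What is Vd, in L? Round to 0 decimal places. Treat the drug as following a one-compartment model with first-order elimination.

Dose = 10.4 × 51 = 530.4 mg
Vd = Dose / C₀ = 530.4 / 1.46 = 363.3 L

363 L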